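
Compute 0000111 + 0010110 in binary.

Add column by column from the right: bit + bit + carry-in; write the sum mod 2, carry 1 when the sum is 2 or 3.
carry:  0001100
        0000111
+       0010110
---------------
       00011101
(the carry out of the leftmost column, 0, becomes the leading bit)
Decimal check:
  0000111 = 4 + 2 + 1 = 7
  0010110 = 16 + 4 + 2 = 22
  7 + 22 = 29, and 00011101 = 16 + 8 + 4 + 1 = 29 ✓



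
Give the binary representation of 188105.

Using repeated division by 2:
188105 ÷ 2 = 94052 remainder 1
94052 ÷ 2 = 47026 remainder 0
47026 ÷ 2 = 23513 remainder 0
23513 ÷ 2 = 11756 remainder 1
11756 ÷ 2 = 5878 remainder 0
5878 ÷ 2 = 2939 remainder 0
2939 ÷ 2 = 1469 remainder 1
1469 ÷ 2 = 734 remainder 1
734 ÷ 2 = 367 remainder 0
367 ÷ 2 = 183 remainder 1
183 ÷ 2 = 91 remainder 1
91 ÷ 2 = 45 remainder 1
45 ÷ 2 = 22 remainder 1
22 ÷ 2 = 11 remainder 0
11 ÷ 2 = 5 remainder 1
5 ÷ 2 = 2 remainder 1
2 ÷ 2 = 1 remainder 0
1 ÷ 2 = 0 remainder 1
Reading remainders bottom to top: 101101111011001001



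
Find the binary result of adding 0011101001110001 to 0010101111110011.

Add column by column from the right: bit + bit + carry-in; write the sum mod 2, carry 1 when the sum is 2 or 3.
carry:  0111011111100110
        0011101001110001
+       0010101111110011
------------------------
       00110011001100100
(the carry out of the leftmost column, 0, becomes the leading bit)
Decimal check:
  0011101001110001 = 8192 + 4096 + 2048 + 512 + 64 + 32 + 16 + 1 = 14961
  0010101111110011 = 8192 + 2048 + 512 + 256 + 128 + 64 + 32 + 16 + 2 + 1 = 11251
  14961 + 11251 = 26212, and 00110011001100100 = 16384 + 8192 + 1024 + 512 + 64 + 32 + 4 = 26212 ✓



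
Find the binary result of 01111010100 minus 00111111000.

Method 1 - Direct subtraction (column by column from the right: bit − bit − borrow-in; if negative, add 2 and borrow 1 from the next column):
borrow: 01111110000
        01111010100
-       00111111000
-------------------
        00111011100

Method 2 - Add two's complement:
Two's complement of 00111111000: invert → 11000000111, add 1 → 11000001000
  01111010100
+ 11000001000
-------------
 100111011100  (end carry out of the top bit = 1)
Discarding the end carry: 00111011100
Decimal check:
  01111010100 = 512 + 256 + 128 + 64 + 16 + 4 = 980
  00111111000 = 256 + 128 + 64 + 32 + 16 + 8 = 504
  980 - 504 = 476, and 00111011100 = 256 + 128 + 64 + 16 + 8 + 4 = 476 ✓



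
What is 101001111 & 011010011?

AND: 1 only when both bits are 1
  101001111
& 011010011
-----------
  001000011
Decimal: 335 & 211 = 67



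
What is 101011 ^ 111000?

XOR: 1 when bits differ
  101011
^ 111000
--------
  010011
Decimal: 43 ^ 56 = 19



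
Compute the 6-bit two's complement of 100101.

Original (sign bit 1, negative): 100101
Step 1 - Invert all bits: 011010
Step 2 - Add 1: 011011
Verification: 100101 + 011011 = 1000000; discarding the end carry (carry out of the top bit) leaves the 6-bit value 000000, as required for x + (-x)



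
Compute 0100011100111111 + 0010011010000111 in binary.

Add column by column from the right: bit + bit + carry-in; write the sum mod 2, carry 1 when the sum is 2 or 3.
carry:  0000110001111110
        0100011100111111
+       0010011010000111
------------------------
       00110110111000110
(the carry out of the leftmost column, 0, becomes the leading bit)
Decimal check:
  0100011100111111 = 16384 + 1024 + 512 + 256 + 32 + 16 + 8 + 4 + 2 + 1 = 18239
  0010011010000111 = 8192 + 1024 + 512 + 128 + 4 + 2 + 1 = 9863
  18239 + 9863 = 28102, and 00110110111000110 = 16384 + 8192 + 2048 + 1024 + 256 + 128 + 64 + 4 + 2 = 28102 ✓



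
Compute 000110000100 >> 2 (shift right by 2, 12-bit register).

Original: 000110000100 (decimal 388)
Shift right by 2 positions
Drop the 2 low bits; fill with zeros on the left
Result: 000001100001 (decimal 97)
Equivalent: 388 >> 2 = 388 ÷ 2^2 = 97



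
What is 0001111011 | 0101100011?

OR: 1 when either bit is 1
  0001111011
| 0101100011
------------
  0101111011
Decimal: 123 | 355 = 379



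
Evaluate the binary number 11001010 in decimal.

Sum of powers of 2 for each 1-bit:
2^1 + 2^3 + 2^6 + 2^7
= 2 + 8 + 64 + 128
= 202



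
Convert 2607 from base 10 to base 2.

Using repeated division by 2:
2607 ÷ 2 = 1303 remainder 1
1303 ÷ 2 = 651 remainder 1
651 ÷ 2 = 325 remainder 1
325 ÷ 2 = 162 remainder 1
162 ÷ 2 = 81 remainder 0
81 ÷ 2 = 40 remainder 1
40 ÷ 2 = 20 remainder 0
20 ÷ 2 = 10 remainder 0
10 ÷ 2 = 5 remainder 0
5 ÷ 2 = 2 remainder 1
2 ÷ 2 = 1 remainder 0
1 ÷ 2 = 0 remainder 1
Reading remainders bottom to top: 101000101111



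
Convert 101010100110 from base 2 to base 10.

Sum of powers of 2 for each 1-bit:
2^1 + 2^2 + 2^5 + 2^7 + 2^9 + 2^11
= 2 + 4 + 32 + 128 + 512 + 2048
= 2726



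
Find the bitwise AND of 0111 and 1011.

AND: 1 only when both bits are 1
  0111
& 1011
------
  0011
Decimal: 7 & 11 = 3



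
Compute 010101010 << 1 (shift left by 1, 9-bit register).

Original: 010101010 (decimal 170)
Shift left by 1 position
Append 1 zero on the right
Result: 101010100 (decimal 340)
Equivalent: 170 << 1 = 170 × 2^1 = 340



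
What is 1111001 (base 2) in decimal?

Sum of powers of 2 for each 1-bit:
2^0 + 2^3 + 2^4 + 2^5 + 2^6
= 1 + 8 + 16 + 32 + 64
= 121



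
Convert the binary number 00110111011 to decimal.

Sum of powers of 2 for each 1-bit:
2^0 + 2^1 + 2^3 + 2^4 + 2^5 + 2^7 + 2^8
= 1 + 2 + 8 + 16 + 32 + 128 + 256
= 443



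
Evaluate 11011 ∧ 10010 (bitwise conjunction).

AND: 1 only when both bits are 1
  11011
& 10010
-------
  10010
Decimal: 27 & 18 = 18



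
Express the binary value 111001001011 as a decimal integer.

Sum of powers of 2 for each 1-bit:
2^0 + 2^1 + 2^3 + 2^6 + 2^9 + 2^10 + 2^11
= 1 + 2 + 8 + 64 + 512 + 1024 + 2048
= 3659



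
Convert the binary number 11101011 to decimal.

Sum of powers of 2 for each 1-bit:
2^0 + 2^1 + 2^3 + 2^5 + 2^6 + 2^7
= 1 + 2 + 8 + 32 + 64 + 128
= 235



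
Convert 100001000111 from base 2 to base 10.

Sum of powers of 2 for each 1-bit:
2^0 + 2^1 + 2^2 + 2^6 + 2^11
= 1 + 2 + 4 + 64 + 2048
= 2119



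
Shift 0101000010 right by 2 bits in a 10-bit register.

Original: 0101000010 (decimal 322)
Shift right by 2 positions
Drop the 2 low bits; fill with zeros on the left
Result: 0001010000 (decimal 80)
Equivalent: 322 >> 2 = 322 ÷ 2^2 = 80



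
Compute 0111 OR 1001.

OR: 1 when either bit is 1
  0111
| 1001
------
  1111
Decimal: 7 | 9 = 15



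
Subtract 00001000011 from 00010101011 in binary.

Method 1 - Direct subtraction (column by column from the right: bit − bit − borrow-in; if negative, add 2 and borrow 1 from the next column):
borrow: 00010000000
        00010101011
-       00001000011
-------------------
        00001101000

Method 2 - Add two's complement:
Two's complement of 00001000011: invert → 11110111100, add 1 → 11110111101
  00010101011
+ 11110111101
-------------
 100001101000  (end carry out of the top bit = 1)
Discarding the end carry: 00001101000
Decimal check:
  00010101011 = 128 + 32 + 8 + 2 + 1 = 171
  00001000011 = 64 + 2 + 1 = 67
  171 - 67 = 104, and 00001101000 = 64 + 32 + 8 = 104 ✓



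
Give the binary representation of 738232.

Using repeated division by 2:
738232 ÷ 2 = 369116 remainder 0
369116 ÷ 2 = 184558 remainder 0
184558 ÷ 2 = 92279 remainder 0
92279 ÷ 2 = 46139 remainder 1
46139 ÷ 2 = 23069 remainder 1
23069 ÷ 2 = 11534 remainder 1
11534 ÷ 2 = 5767 remainder 0
5767 ÷ 2 = 2883 remainder 1
2883 ÷ 2 = 1441 remainder 1
1441 ÷ 2 = 720 remainder 1
720 ÷ 2 = 360 remainder 0
360 ÷ 2 = 180 remainder 0
180 ÷ 2 = 90 remainder 0
90 ÷ 2 = 45 remainder 0
45 ÷ 2 = 22 remainder 1
22 ÷ 2 = 11 remainder 0
11 ÷ 2 = 5 remainder 1
5 ÷ 2 = 2 remainder 1
2 ÷ 2 = 1 remainder 0
1 ÷ 2 = 0 remainder 1
Reading remainders bottom to top: 10110100001110111000



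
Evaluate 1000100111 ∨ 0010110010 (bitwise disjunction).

OR: 1 when either bit is 1
  1000100111
| 0010110010
------------
  1010110111
Decimal: 551 | 178 = 695



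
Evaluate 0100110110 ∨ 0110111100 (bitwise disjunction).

OR: 1 when either bit is 1
  0100110110
| 0110111100
------------
  0110111110
Decimal: 310 | 444 = 446



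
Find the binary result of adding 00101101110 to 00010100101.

Add column by column from the right: bit + bit + carry-in; write the sum mod 2, carry 1 when the sum is 2 or 3.
carry:  01111011000
        00101101110
+       00010100101
-------------------
       001000010011
(the carry out of the leftmost column, 0, becomes the leading bit)
Decimal check:
  00101101110 = 256 + 64 + 32 + 8 + 4 + 2 = 366
  00010100101 = 128 + 32 + 4 + 1 = 165
  366 + 165 = 531, and 001000010011 = 512 + 16 + 2 + 1 = 531 ✓



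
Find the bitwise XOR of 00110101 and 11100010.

XOR: 1 when bits differ
  00110101
^ 11100010
----------
  11010111
Decimal: 53 ^ 226 = 215



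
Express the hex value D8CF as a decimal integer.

Expand by place value (powers of 16):
Digit values: D = 13, C = 12, F = 15
D8CF = 13 × 16^3 + 8 × 16^2 + 12 × 16^1 + 15 × 16^0
= 13 × 4096 + 8 × 256 + 12 × 16 + 15 × 1
= 53248 + 2048 + 192 + 15
= 55503



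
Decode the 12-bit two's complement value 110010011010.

Binary: 110010011010
Sign bit: 1 (negative)
Invert: 001101100101
Add 1:  001101100110
Magnitude: 001101100110 = 512 + 256 + 64 + 32 + 4 + 2 = 870
Value: -870



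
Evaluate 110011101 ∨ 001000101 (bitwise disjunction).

OR: 1 when either bit is 1
  110011101
| 001000101
-----------
  111011101
Decimal: 413 | 69 = 477



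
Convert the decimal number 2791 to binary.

Using repeated division by 2:
2791 ÷ 2 = 1395 remainder 1
1395 ÷ 2 = 697 remainder 1
697 ÷ 2 = 348 remainder 1
348 ÷ 2 = 174 remainder 0
174 ÷ 2 = 87 remainder 0
87 ÷ 2 = 43 remainder 1
43 ÷ 2 = 21 remainder 1
21 ÷ 2 = 10 remainder 1
10 ÷ 2 = 5 remainder 0
5 ÷ 2 = 2 remainder 1
2 ÷ 2 = 1 remainder 0
1 ÷ 2 = 0 remainder 1
Reading remainders bottom to top: 101011100111



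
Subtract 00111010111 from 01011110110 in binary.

Method 1 - Direct subtraction (column by column from the right: bit − bit − borrow-in; if negative, add 2 and borrow 1 from the next column):
borrow: 01000111110
        01011110110
-       00111010111
-------------------
        00100011111

Method 2 - Add two's complement:
Two's complement of 00111010111: invert → 11000101000, add 1 → 11000101001
  01011110110
+ 11000101001
-------------
 100100011111  (end carry out of the top bit = 1)
Discarding the end carry: 00100011111
Decimal check:
  01011110110 = 512 + 128 + 64 + 32 + 16 + 4 + 2 = 758
  00111010111 = 256 + 128 + 64 + 16 + 4 + 2 + 1 = 471
  758 - 471 = 287, and 00100011111 = 256 + 16 + 8 + 4 + 2 + 1 = 287 ✓



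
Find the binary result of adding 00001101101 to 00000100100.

Add column by column from the right: bit + bit + carry-in; write the sum mod 2, carry 1 when the sum is 2 or 3.
carry:  00011011000
        00001101101
+       00000100100
-------------------
       000010010001
(the carry out of the leftmost column, 0, becomes the leading bit)
Decimal check:
  00001101101 = 64 + 32 + 8 + 4 + 1 = 109
  00000100100 = 32 + 4 = 36
  109 + 36 = 145, and 000010010001 = 128 + 16 + 1 = 145 ✓



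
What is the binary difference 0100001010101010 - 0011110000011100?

Method 1 - Direct subtraction (column by column from the right: bit − bit − borrow-in; if negative, add 2 and borrow 1 from the next column):
borrow: 0111100000111000
        0100001010101010
-       0011110000011100
------------------------
        0000011010001110

Method 2 - Add two's complement:
Two's complement of 0011110000011100: invert → 1100001111100011, add 1 → 1100001111100100
  0100001010101010
+ 1100001111100100
------------------
 10000011010001110  (end carry out of the top bit = 1)
Discarding the end carry: 0000011010001110
Decimal check:
  0100001010101010 = 16384 + 512 + 128 + 32 + 8 + 2 = 17066
  0011110000011100 = 8192 + 4096 + 2048 + 1024 + 16 + 8 + 4 = 15388
  17066 - 15388 = 1678, and 0000011010001110 = 1024 + 512 + 128 + 8 + 4 + 2 = 1678 ✓



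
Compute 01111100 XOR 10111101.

XOR: 1 when bits differ
  01111100
^ 10111101
----------
  11000001
Decimal: 124 ^ 189 = 193



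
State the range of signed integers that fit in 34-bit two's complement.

For 34-bit two's complement:
Minimum: -2^33 = -8589934592
Maximum: 2^33 - 1 = 8589934591



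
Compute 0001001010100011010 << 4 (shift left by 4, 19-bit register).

Original: 0001001010100011010 (decimal 38170)
Shift left by 4 positions
Append 4 zeros on the right and drop the 4 high bits that overflow the 19-bit width
Result: 0010101000110100000 (decimal 86432)
Equivalent: 38170 << 4 = 38170 × 2^4 = 610720, truncated to 19 bits = 86432



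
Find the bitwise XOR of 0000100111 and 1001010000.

XOR: 1 when bits differ
  0000100111
^ 1001010000
------------
  1001110111
Decimal: 39 ^ 592 = 631



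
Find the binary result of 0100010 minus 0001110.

Method 1 - Direct subtraction (column by column from the right: bit − bit − borrow-in; if negative, add 2 and borrow 1 from the next column):
borrow: 0111000
        0100010
-       0001110
---------------
        0010100

Method 2 - Add two's complement:
Two's complement of 0001110: invert → 1110001, add 1 → 1110010
  0100010
+ 1110010
---------
 10010100  (end carry out of the top bit = 1)
Discarding the end carry: 0010100
Decimal check:
  0100010 = 32 + 2 = 34
  0001110 = 8 + 4 + 2 = 14
  34 - 14 = 20, and 0010100 = 16 + 4 = 20 ✓



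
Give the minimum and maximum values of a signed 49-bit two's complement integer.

For 49-bit two's complement:
Minimum: -2^48 = -281474976710656
Maximum: 2^48 - 1 = 281474976710655



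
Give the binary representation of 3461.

Using repeated division by 2:
3461 ÷ 2 = 1730 remainder 1
1730 ÷ 2 = 865 remainder 0
865 ÷ 2 = 432 remainder 1
432 ÷ 2 = 216 remainder 0
216 ÷ 2 = 108 remainder 0
108 ÷ 2 = 54 remainder 0
54 ÷ 2 = 27 remainder 0
27 ÷ 2 = 13 remainder 1
13 ÷ 2 = 6 remainder 1
6 ÷ 2 = 3 remainder 0
3 ÷ 2 = 1 remainder 1
1 ÷ 2 = 0 remainder 1
Reading remainders bottom to top: 110110000101



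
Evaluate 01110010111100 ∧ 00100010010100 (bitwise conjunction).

AND: 1 only when both bits are 1
  01110010111100
& 00100010010100
----------------
  00100010010100
Decimal: 7356 & 2196 = 2196



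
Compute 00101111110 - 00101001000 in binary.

Method 1 - Direct subtraction (column by column from the right: bit − bit − borrow-in; if negative, add 2 and borrow 1 from the next column):
borrow: 00000000000
        00101111110
-       00101001000
-------------------
        00000110110

Method 2 - Add two's complement:
Two's complement of 00101001000: invert → 11010110111, add 1 → 11010111000
  00101111110
+ 11010111000
-------------
 100000110110  (end carry out of the top bit = 1)
Discarding the end carry: 00000110110
Decimal check:
  00101111110 = 256 + 64 + 32 + 16 + 8 + 4 + 2 = 382
  00101001000 = 256 + 64 + 8 = 328
  382 - 328 = 54, and 00000110110 = 32 + 16 + 4 + 2 = 54 ✓



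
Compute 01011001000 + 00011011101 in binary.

Add column by column from the right: bit + bit + carry-in; write the sum mod 2, carry 1 when the sum is 2 or 3.
carry:  00110110000
        01011001000
+       00011011101
-------------------
       001110100101
(the carry out of the leftmost column, 0, becomes the leading bit)
Decimal check:
  01011001000 = 512 + 128 + 64 + 8 = 712
  00011011101 = 128 + 64 + 16 + 8 + 4 + 1 = 221
  712 + 221 = 933, and 001110100101 = 512 + 256 + 128 + 32 + 4 + 1 = 933 ✓



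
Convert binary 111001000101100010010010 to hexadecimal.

Group into 4-bit nibbles from right:
  1110 = E
  0100 = 4
  0101 = 5
  1000 = 8
  1001 = 9
  0010 = 2
Result: E45892



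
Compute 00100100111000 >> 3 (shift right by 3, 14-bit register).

Original: 00100100111000 (decimal 2360)
Shift right by 3 positions
Drop the 3 low bits; fill with zeros on the left
Result: 00000100100111 (decimal 295)
Equivalent: 2360 >> 3 = 2360 ÷ 2^3 = 295



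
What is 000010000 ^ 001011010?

XOR: 1 when bits differ
  000010000
^ 001011010
-----------
  001001010
Decimal: 16 ^ 90 = 74



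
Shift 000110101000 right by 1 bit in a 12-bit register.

Original: 000110101000 (decimal 424)
Shift right by 1 position
Drop the 1 low bit; fill with zero on the left
Result: 000011010100 (decimal 212)
Equivalent: 424 >> 1 = 424 ÷ 2^1 = 212



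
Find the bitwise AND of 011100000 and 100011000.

AND: 1 only when both bits are 1
  011100000
& 100011000
-----------
  000000000
Decimal: 224 & 280 = 0



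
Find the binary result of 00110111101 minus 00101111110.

Method 1 - Direct subtraction (column by column from the right: bit − bit − borrow-in; if negative, add 2 and borrow 1 from the next column):
borrow: 00011111100
        00110111101
-       00101111110
-------------------
        00000111111

Method 2 - Add two's complement:
Two's complement of 00101111110: invert → 11010000001, add 1 → 11010000010
  00110111101
+ 11010000010
-------------
 100000111111  (end carry out of the top bit = 1)
Discarding the end carry: 00000111111
Decimal check:
  00110111101 = 256 + 128 + 32 + 16 + 8 + 4 + 1 = 445
  00101111110 = 256 + 64 + 32 + 16 + 8 + 4 + 2 = 382
  445 - 382 = 63, and 00000111111 = 32 + 16 + 8 + 4 + 2 + 1 = 63 ✓



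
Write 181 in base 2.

Using repeated division by 2:
181 ÷ 2 = 90 remainder 1
90 ÷ 2 = 45 remainder 0
45 ÷ 2 = 22 remainder 1
22 ÷ 2 = 11 remainder 0
11 ÷ 2 = 5 remainder 1
5 ÷ 2 = 2 remainder 1
2 ÷ 2 = 1 remainder 0
1 ÷ 2 = 0 remainder 1
Reading remainders bottom to top: 10110101



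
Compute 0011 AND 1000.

AND: 1 only when both bits are 1
  0011
& 1000
------
  0000
Decimal: 3 & 8 = 0



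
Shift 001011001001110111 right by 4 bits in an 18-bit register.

Original: 001011001001110111 (decimal 45687)
Shift right by 4 positions
Drop the 4 low bits; fill with zeros on the left
Result: 000000101100100111 (decimal 2855)
Equivalent: 45687 >> 4 = 45687 ÷ 2^4 = 2855



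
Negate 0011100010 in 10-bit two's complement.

Original: 0011100010
Step 1 - Invert all bits: 1100011101
Step 2 - Add 1: 1100011110
Verification: 0011100010 + 1100011110 = 10000000000; discarding the end carry (carry out of the top bit) leaves the 10-bit value 0000000000, as required for x + (-x)



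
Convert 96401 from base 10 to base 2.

Using repeated division by 2:
96401 ÷ 2 = 48200 remainder 1
48200 ÷ 2 = 24100 remainder 0
24100 ÷ 2 = 12050 remainder 0
12050 ÷ 2 = 6025 remainder 0
6025 ÷ 2 = 3012 remainder 1
3012 ÷ 2 = 1506 remainder 0
1506 ÷ 2 = 753 remainder 0
753 ÷ 2 = 376 remainder 1
376 ÷ 2 = 188 remainder 0
188 ÷ 2 = 94 remainder 0
94 ÷ 2 = 47 remainder 0
47 ÷ 2 = 23 remainder 1
23 ÷ 2 = 11 remainder 1
11 ÷ 2 = 5 remainder 1
5 ÷ 2 = 2 remainder 1
2 ÷ 2 = 1 remainder 0
1 ÷ 2 = 0 remainder 1
Reading remainders bottom to top: 10111100010010001



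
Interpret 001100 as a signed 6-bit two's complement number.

Binary: 001100
Sign bit: 0 (non-negative)
Read directly as an unsigned value:
001100 = 8 + 4 = 12
Value: 12



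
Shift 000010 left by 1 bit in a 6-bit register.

Original: 000010 (decimal 2)
Shift left by 1 position
Append 1 zero on the right
Result: 000100 (decimal 4)
Equivalent: 2 << 1 = 2 × 2^1 = 4



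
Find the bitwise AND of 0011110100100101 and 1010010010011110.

AND: 1 only when both bits are 1
  0011110100100101
& 1010010010011110
------------------
  0010010000000100
Decimal: 15653 & 42142 = 9220



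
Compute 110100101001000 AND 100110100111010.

AND: 1 only when both bits are 1
  110100101001000
& 100110100111010
-----------------
  100100100001000
Decimal: 26952 & 19770 = 18696



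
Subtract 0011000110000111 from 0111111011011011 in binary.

Method 1 - Direct subtraction (column by column from the right: bit − bit − borrow-in; if negative, add 2 and borrow 1 from the next column):
borrow: 0000001000001000
        0111111011011011
-       0011000110000111
------------------------
        0100110101010100

Method 2 - Add two's complement:
Two's complement of 0011000110000111: invert → 1100111001111000, add 1 → 1100111001111001
  0111111011011011
+ 1100111001111001
------------------
 10100110101010100  (end carry out of the top bit = 1)
Discarding the end carry: 0100110101010100
Decimal check:
  0111111011011011 = 16384 + 8192 + 4096 + 2048 + 1024 + 512 + 128 + 64 + 16 + 8 + 2 + 1 = 32475
  0011000110000111 = 8192 + 4096 + 256 + 128 + 4 + 2 + 1 = 12679
  32475 - 12679 = 19796, and 0100110101010100 = 16384 + 2048 + 1024 + 256 + 64 + 16 + 4 = 19796 ✓



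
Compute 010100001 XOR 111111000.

XOR: 1 when bits differ
  010100001
^ 111111000
-----------
  101011001
Decimal: 161 ^ 504 = 345



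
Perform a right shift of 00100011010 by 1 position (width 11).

Original: 00100011010 (decimal 282)
Shift right by 1 position
Drop the 1 low bit; fill with zero on the left
Result: 00010001101 (decimal 141)
Equivalent: 282 >> 1 = 282 ÷ 2^1 = 141



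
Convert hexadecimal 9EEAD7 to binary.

Convert each hex digit to 4 bits:
  9 = 1001
  E = 1110
  E = 1110
  A = 1010
  D = 1101
  7 = 0111
Concatenate: 100111101110101011010111



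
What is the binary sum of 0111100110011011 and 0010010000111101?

Add column by column from the right: bit + bit + carry-in; write the sum mod 2, carry 1 when the sum is 2 or 3.
carry:  1100000001111110
        0111100110011011
+       0010010000111101
------------------------
       01001110111011000
(the carry out of the leftmost column, 0, becomes the leading bit)
Decimal check:
  0111100110011011 = 16384 + 8192 + 4096 + 2048 + 256 + 128 + 16 + 8 + 2 + 1 = 31131
  0010010000111101 = 8192 + 1024 + 32 + 16 + 8 + 4 + 1 = 9277
  31131 + 9277 = 40408, and 01001110111011000 = 32768 + 4096 + 2048 + 1024 + 256 + 128 + 64 + 16 + 8 = 40408 ✓



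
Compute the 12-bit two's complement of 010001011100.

Original: 010001011100
Step 1 - Invert all bits: 101110100011
Step 2 - Add 1: 101110100100
Verification: 010001011100 + 101110100100 = 1000000000000; discarding the end carry (carry out of the top bit) leaves the 12-bit value 000000000000, as required for x + (-x)



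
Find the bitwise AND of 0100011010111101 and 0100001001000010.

AND: 1 only when both bits are 1
  0100011010111101
& 0100001001000010
------------------
  0100001000000000
Decimal: 18109 & 16962 = 16896



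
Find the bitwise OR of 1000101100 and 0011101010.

OR: 1 when either bit is 1
  1000101100
| 0011101010
------------
  1011101110
Decimal: 556 | 234 = 750



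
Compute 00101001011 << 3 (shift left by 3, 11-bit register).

Original: 00101001011 (decimal 331)
Shift left by 3 positions
Append 3 zeros on the right and drop the 3 high bits that overflow the 11-bit width
Result: 01001011000 (decimal 600)
Equivalent: 331 << 3 = 331 × 2^3 = 2648, truncated to 11 bits = 600



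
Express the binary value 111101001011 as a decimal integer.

Sum of powers of 2 for each 1-bit:
2^0 + 2^1 + 2^3 + 2^6 + 2^8 + 2^9 + 2^10 + 2^11
= 1 + 2 + 8 + 64 + 256 + 512 + 1024 + 2048
= 3915



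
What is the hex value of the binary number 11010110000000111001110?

Group into 4-bit nibbles from right:
  0110 = 6
  1011 = B
  0000 = 0
  0001 = 1
  1100 = C
  1110 = E
Result: 6B01CE



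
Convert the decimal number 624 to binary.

Using repeated division by 2:
624 ÷ 2 = 312 remainder 0
312 ÷ 2 = 156 remainder 0
156 ÷ 2 = 78 remainder 0
78 ÷ 2 = 39 remainder 0
39 ÷ 2 = 19 remainder 1
19 ÷ 2 = 9 remainder 1
9 ÷ 2 = 4 remainder 1
4 ÷ 2 = 2 remainder 0
2 ÷ 2 = 1 remainder 0
1 ÷ 2 = 0 remainder 1
Reading remainders bottom to top: 1001110000



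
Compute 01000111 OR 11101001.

OR: 1 when either bit is 1
  01000111
| 11101001
----------
  11101111
Decimal: 71 | 233 = 239



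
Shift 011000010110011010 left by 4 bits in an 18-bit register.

Original: 011000010110011010 (decimal 99738)
Shift left by 4 positions
Append 4 zeros on the right and drop the 4 high bits that overflow the 18-bit width
Result: 000101100110100000 (decimal 22944)
Equivalent: 99738 << 4 = 99738 × 2^4 = 1595808, truncated to 18 bits = 22944



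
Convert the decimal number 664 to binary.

Using repeated division by 2:
664 ÷ 2 = 332 remainder 0
332 ÷ 2 = 166 remainder 0
166 ÷ 2 = 83 remainder 0
83 ÷ 2 = 41 remainder 1
41 ÷ 2 = 20 remainder 1
20 ÷ 2 = 10 remainder 0
10 ÷ 2 = 5 remainder 0
5 ÷ 2 = 2 remainder 1
2 ÷ 2 = 1 remainder 0
1 ÷ 2 = 0 remainder 1
Reading remainders bottom to top: 1010011000



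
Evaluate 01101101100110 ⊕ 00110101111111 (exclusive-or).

XOR: 1 when bits differ
  01101101100110
^ 00110101111111
----------------
  01011000011001
Decimal: 7014 ^ 3455 = 5657



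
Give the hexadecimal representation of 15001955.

Using repeated division by 16 (digits 10–15 are A–F):
15001955 ÷ 16 = 937622 remainder 3
937622 ÷ 16 = 58601 remainder 6
58601 ÷ 16 = 3662 remainder 9
3662 ÷ 16 = 228 remainder 14 (E)
228 ÷ 16 = 14 remainder 4
14 ÷ 16 = 0 remainder 14 (E)
Reading remainders bottom to top: E4E963



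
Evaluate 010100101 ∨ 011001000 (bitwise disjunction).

OR: 1 when either bit is 1
  010100101
| 011001000
-----------
  011101101
Decimal: 165 | 200 = 237



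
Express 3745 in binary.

Using repeated division by 2:
3745 ÷ 2 = 1872 remainder 1
1872 ÷ 2 = 936 remainder 0
936 ÷ 2 = 468 remainder 0
468 ÷ 2 = 234 remainder 0
234 ÷ 2 = 117 remainder 0
117 ÷ 2 = 58 remainder 1
58 ÷ 2 = 29 remainder 0
29 ÷ 2 = 14 remainder 1
14 ÷ 2 = 7 remainder 0
7 ÷ 2 = 3 remainder 1
3 ÷ 2 = 1 remainder 1
1 ÷ 2 = 0 remainder 1
Reading remainders bottom to top: 111010100001



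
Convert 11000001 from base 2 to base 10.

Sum of powers of 2 for each 1-bit:
2^0 + 2^6 + 2^7
= 1 + 64 + 128
= 193



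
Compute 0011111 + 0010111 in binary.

Add column by column from the right: bit + bit + carry-in; write the sum mod 2, carry 1 when the sum is 2 or 3.
carry:  0111110
        0011111
+       0010111
---------------
       00110110
(the carry out of the leftmost column, 0, becomes the leading bit)
Decimal check:
  0011111 = 16 + 8 + 4 + 2 + 1 = 31
  0010111 = 16 + 4 + 2 + 1 = 23
  31 + 23 = 54, and 00110110 = 32 + 16 + 4 + 2 = 54 ✓



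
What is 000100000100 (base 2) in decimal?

Sum of powers of 2 for each 1-bit:
2^2 + 2^8
= 4 + 256
= 260



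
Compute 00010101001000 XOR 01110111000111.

XOR: 1 when bits differ
  00010101001000
^ 01110111000111
----------------
  01100010001111
Decimal: 1352 ^ 7623 = 6287



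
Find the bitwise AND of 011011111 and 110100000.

AND: 1 only when both bits are 1
  011011111
& 110100000
-----------
  010000000
Decimal: 223 & 416 = 128



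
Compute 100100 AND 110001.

AND: 1 only when both bits are 1
  100100
& 110001
--------
  100000
Decimal: 36 & 49 = 32



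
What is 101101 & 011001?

AND: 1 only when both bits are 1
  101101
& 011001
--------
  001001
Decimal: 45 & 25 = 9



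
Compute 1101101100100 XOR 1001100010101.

XOR: 1 when bits differ
  1101101100100
^ 1001100010101
---------------
  0100001110001
Decimal: 7012 ^ 4885 = 2161



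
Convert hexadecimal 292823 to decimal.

Expand by place value (powers of 16):
292823 = 2 × 16^5 + 9 × 16^4 + 2 × 16^3 + 8 × 16^2 + 2 × 16^1 + 3 × 16^0
= 2 × 1048576 + 9 × 65536 + 2 × 4096 + 8 × 256 + 2 × 16 + 3 × 1
= 2097152 + 589824 + 8192 + 2048 + 32 + 3
= 2697251



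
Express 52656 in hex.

Using repeated division by 16 (digits 10–15 are A–F):
52656 ÷ 16 = 3291 remainder 0
3291 ÷ 16 = 205 remainder 11 (B)
205 ÷ 16 = 12 remainder 13 (D)
12 ÷ 16 = 0 remainder 12 (C)
Reading remainders bottom to top: CDB0



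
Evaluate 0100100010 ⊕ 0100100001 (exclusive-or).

XOR: 1 when bits differ
  0100100010
^ 0100100001
------------
  0000000011
Decimal: 290 ^ 289 = 3



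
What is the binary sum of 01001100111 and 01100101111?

Add column by column from the right: bit + bit + carry-in; write the sum mod 2, carry 1 when the sum is 2 or 3.
carry:  10011011110
        01001100111
+       01100101111
-------------------
       010110010110
(the carry out of the leftmost column, 0, becomes the leading bit)
Decimal check:
  01001100111 = 512 + 64 + 32 + 4 + 2 + 1 = 615
  01100101111 = 512 + 256 + 32 + 8 + 4 + 2 + 1 = 815
  615 + 815 = 1430, and 010110010110 = 1024 + 256 + 128 + 16 + 4 + 2 = 1430 ✓



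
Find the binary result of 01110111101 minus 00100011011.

Method 1 - Direct subtraction (column by column from the right: bit − bit − borrow-in; if negative, add 2 and borrow 1 from the next column):
borrow: 00000000100
        01110111101
-       00100011011
-------------------
        01010100010

Method 2 - Add two's complement:
Two's complement of 00100011011: invert → 11011100100, add 1 → 11011100101
  01110111101
+ 11011100101
-------------
 101010100010  (end carry out of the top bit = 1)
Discarding the end carry: 01010100010
Decimal check:
  01110111101 = 512 + 256 + 128 + 32 + 16 + 8 + 4 + 1 = 957
  00100011011 = 256 + 16 + 8 + 2 + 1 = 283
  957 - 283 = 674, and 01010100010 = 512 + 128 + 32 + 2 = 674 ✓



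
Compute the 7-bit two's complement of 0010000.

Original: 0010000
Step 1 - Invert all bits: 1101111
Step 2 - Add 1: 1110000
Verification: 0010000 + 1110000 = 10000000; discarding the end carry (carry out of the top bit) leaves the 7-bit value 0000000, as required for x + (-x)



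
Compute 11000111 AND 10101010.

AND: 1 only when both bits are 1
  11000111
& 10101010
----------
  10000010
Decimal: 199 & 170 = 130



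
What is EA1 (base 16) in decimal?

Expand by place value (powers of 16):
Digit values: E = 14, A = 10
EA1 = 14 × 16^2 + 10 × 16^1 + 1 × 16^0
= 14 × 256 + 10 × 16 + 1 × 1
= 3584 + 160 + 1
= 3745



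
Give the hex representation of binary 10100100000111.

Group into 4-bit nibbles from right:
  0010 = 2
  1001 = 9
  0000 = 0
  0111 = 7
Result: 2907



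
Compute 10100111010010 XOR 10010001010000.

XOR: 1 when bits differ
  10100111010010
^ 10010001010000
----------------
  00110110000010
Decimal: 10706 ^ 9296 = 3458



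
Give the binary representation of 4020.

Using repeated division by 2:
4020 ÷ 2 = 2010 remainder 0
2010 ÷ 2 = 1005 remainder 0
1005 ÷ 2 = 502 remainder 1
502 ÷ 2 = 251 remainder 0
251 ÷ 2 = 125 remainder 1
125 ÷ 2 = 62 remainder 1
62 ÷ 2 = 31 remainder 0
31 ÷ 2 = 15 remainder 1
15 ÷ 2 = 7 remainder 1
7 ÷ 2 = 3 remainder 1
3 ÷ 2 = 1 remainder 1
1 ÷ 2 = 0 remainder 1
Reading remainders bottom to top: 111110110100



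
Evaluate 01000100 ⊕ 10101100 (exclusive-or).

XOR: 1 when bits differ
  01000100
^ 10101100
----------
  11101000
Decimal: 68 ^ 172 = 232



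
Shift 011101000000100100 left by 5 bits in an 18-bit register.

Original: 011101000000100100 (decimal 118820)
Shift left by 5 positions
Append 5 zeros on the right and drop the 5 high bits that overflow the 18-bit width
Result: 100000010010000000 (decimal 132224)
Equivalent: 118820 << 5 = 118820 × 2^5 = 3802240, truncated to 18 bits = 132224



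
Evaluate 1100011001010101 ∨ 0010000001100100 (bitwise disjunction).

OR: 1 when either bit is 1
  1100011001010101
| 0010000001100100
------------------
  1110011001110101
Decimal: 50773 | 8292 = 58997



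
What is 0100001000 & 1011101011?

AND: 1 only when both bits are 1
  0100001000
& 1011101011
------------
  0000001000
Decimal: 264 & 747 = 8



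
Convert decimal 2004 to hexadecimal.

Using repeated division by 16 (digits 10–15 are A–F):
2004 ÷ 16 = 125 remainder 4
125 ÷ 16 = 7 remainder 13 (D)
7 ÷ 16 = 0 remainder 7
Reading remainders bottom to top: 7D4



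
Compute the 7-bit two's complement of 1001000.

Original (sign bit 1, negative): 1001000
Step 1 - Invert all bits: 0110111
Step 2 - Add 1: 0111000
Verification: 1001000 + 0111000 = 10000000; discarding the end carry (carry out of the top bit) leaves the 7-bit value 0000000, as required for x + (-x)



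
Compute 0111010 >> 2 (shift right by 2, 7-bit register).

Original: 0111010 (decimal 58)
Shift right by 2 positions
Drop the 2 low bits; fill with zeros on the left
Result: 0001110 (decimal 14)
Equivalent: 58 >> 2 = 58 ÷ 2^2 = 14



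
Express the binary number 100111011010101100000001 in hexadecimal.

Group into 4-bit nibbles from right:
  1001 = 9
  1101 = D
  1010 = A
  1011 = B
  0000 = 0
  0001 = 1
Result: 9DAB01



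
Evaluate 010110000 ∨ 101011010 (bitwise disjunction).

OR: 1 when either bit is 1
  010110000
| 101011010
-----------
  111111010
Decimal: 176 | 346 = 506



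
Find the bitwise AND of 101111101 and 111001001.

AND: 1 only when both bits are 1
  101111101
& 111001001
-----------
  101001001
Decimal: 381 & 457 = 329



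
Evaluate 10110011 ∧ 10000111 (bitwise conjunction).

AND: 1 only when both bits are 1
  10110011
& 10000111
----------
  10000011
Decimal: 179 & 135 = 131



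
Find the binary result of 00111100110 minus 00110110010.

Method 1 - Direct subtraction (column by column from the right: bit − bit − borrow-in; if negative, add 2 and borrow 1 from the next column):
borrow: 00001100000
        00111100110
-       00110110010
-------------------
        00000110100

Method 2 - Add two's complement:
Two's complement of 00110110010: invert → 11001001101, add 1 → 11001001110
  00111100110
+ 11001001110
-------------
 100000110100  (end carry out of the top bit = 1)
Discarding the end carry: 00000110100
Decimal check:
  00111100110 = 256 + 128 + 64 + 32 + 4 + 2 = 486
  00110110010 = 256 + 128 + 32 + 16 + 2 = 434
  486 - 434 = 52, and 00000110100 = 32 + 16 + 4 = 52 ✓



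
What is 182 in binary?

Using repeated division by 2:
182 ÷ 2 = 91 remainder 0
91 ÷ 2 = 45 remainder 1
45 ÷ 2 = 22 remainder 1
22 ÷ 2 = 11 remainder 0
11 ÷ 2 = 5 remainder 1
5 ÷ 2 = 2 remainder 1
2 ÷ 2 = 1 remainder 0
1 ÷ 2 = 0 remainder 1
Reading remainders bottom to top: 10110110



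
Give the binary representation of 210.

Using repeated division by 2:
210 ÷ 2 = 105 remainder 0
105 ÷ 2 = 52 remainder 1
52 ÷ 2 = 26 remainder 0
26 ÷ 2 = 13 remainder 0
13 ÷ 2 = 6 remainder 1
6 ÷ 2 = 3 remainder 0
3 ÷ 2 = 1 remainder 1
1 ÷ 2 = 0 remainder 1
Reading remainders bottom to top: 11010010



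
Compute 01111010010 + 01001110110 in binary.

Add column by column from the right: bit + bit + carry-in; write the sum mod 2, carry 1 when the sum is 2 or 3.
carry:  11111101100
        01111010010
+       01001110110
-------------------
       011001001000
(the carry out of the leftmost column, 0, becomes the leading bit)
Decimal check:
  01111010010 = 512 + 256 + 128 + 64 + 16 + 2 = 978
  01001110110 = 512 + 64 + 32 + 16 + 4 + 2 = 630
  978 + 630 = 1608, and 011001001000 = 1024 + 512 + 64 + 8 = 1608 ✓



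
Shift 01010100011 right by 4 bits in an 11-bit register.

Original: 01010100011 (decimal 675)
Shift right by 4 positions
Drop the 4 low bits; fill with zeros on the left
Result: 00000101010 (decimal 42)
Equivalent: 675 >> 4 = 675 ÷ 2^4 = 42



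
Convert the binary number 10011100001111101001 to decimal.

Sum of powers of 2 for each 1-bit:
2^0 + 2^3 + 2^5 + 2^6 + 2^7 + 2^8 + 2^9 + 2^14 + 2^15 + 2^16 + 2^19
= 1 + 8 + 32 + 64 + 128 + 256 + 512 + 16384 + 32768 + 65536 + 524288
= 639977



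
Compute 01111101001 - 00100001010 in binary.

Method 1 - Direct subtraction (column by column from the right: bit − bit − borrow-in; if negative, add 2 and borrow 1 from the next column):
borrow: 00000111100
        01111101001
-       00100001010
-------------------
        01011011111

Method 2 - Add two's complement:
Two's complement of 00100001010: invert → 11011110101, add 1 → 11011110110
  01111101001
+ 11011110110
-------------
 101011011111  (end carry out of the top bit = 1)
Discarding the end carry: 01011011111
Decimal check:
  01111101001 = 512 + 256 + 128 + 64 + 32 + 8 + 1 = 1001
  00100001010 = 256 + 8 + 2 = 266
  1001 - 266 = 735, and 01011011111 = 512 + 128 + 64 + 16 + 8 + 4 + 2 + 1 = 735 ✓



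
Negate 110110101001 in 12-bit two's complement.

Original (sign bit 1, negative): 110110101001
Step 1 - Invert all bits: 001001010110
Step 2 - Add 1: 001001010111
Verification: 110110101001 + 001001010111 = 1000000000000; discarding the end carry (carry out of the top bit) leaves the 12-bit value 000000000000, as required for x + (-x)



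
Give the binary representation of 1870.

Using repeated division by 2:
1870 ÷ 2 = 935 remainder 0
935 ÷ 2 = 467 remainder 1
467 ÷ 2 = 233 remainder 1
233 ÷ 2 = 116 remainder 1
116 ÷ 2 = 58 remainder 0
58 ÷ 2 = 29 remainder 0
29 ÷ 2 = 14 remainder 1
14 ÷ 2 = 7 remainder 0
7 ÷ 2 = 3 remainder 1
3 ÷ 2 = 1 remainder 1
1 ÷ 2 = 0 remainder 1
Reading remainders bottom to top: 11101001110



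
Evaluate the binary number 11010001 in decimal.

Sum of powers of 2 for each 1-bit:
2^0 + 2^4 + 2^6 + 2^7
= 1 + 16 + 64 + 128
= 209



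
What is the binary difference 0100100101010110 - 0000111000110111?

Method 1 - Direct subtraction (column by column from the right: bit − bit − borrow-in; if negative, add 2 and borrow 1 from the next column):
borrow: 0111110001111110
        0100100101010110
-       0000111000110111
------------------------
        0011101100011111

Method 2 - Add two's complement:
Two's complement of 0000111000110111: invert → 1111000111001000, add 1 → 1111000111001001
  0100100101010110
+ 1111000111001001
------------------
 10011101100011111  (end carry out of the top bit = 1)
Discarding the end carry: 0011101100011111
Decimal check:
  0100100101010110 = 16384 + 2048 + 256 + 64 + 16 + 4 + 2 = 18774
  0000111000110111 = 2048 + 1024 + 512 + 32 + 16 + 4 + 2 + 1 = 3639
  18774 - 3639 = 15135, and 0011101100011111 = 8192 + 4096 + 2048 + 512 + 256 + 16 + 8 + 4 + 2 + 1 = 15135 ✓



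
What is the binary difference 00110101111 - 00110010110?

Method 1 - Direct subtraction (column by column from the right: bit − bit − borrow-in; if negative, add 2 and borrow 1 from the next column):
borrow: 00000100000
        00110101111
-       00110010110
-------------------
        00000011001

Method 2 - Add two's complement:
Two's complement of 00110010110: invert → 11001101001, add 1 → 11001101010
  00110101111
+ 11001101010
-------------
 100000011001  (end carry out of the top bit = 1)
Discarding the end carry: 00000011001
Decimal check:
  00110101111 = 256 + 128 + 32 + 8 + 4 + 2 + 1 = 431
  00110010110 = 256 + 128 + 16 + 4 + 2 = 406
  431 - 406 = 25, and 00000011001 = 16 + 8 + 1 = 25 ✓



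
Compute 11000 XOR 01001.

XOR: 1 when bits differ
  11000
^ 01001
-------
  10001
Decimal: 24 ^ 9 = 17



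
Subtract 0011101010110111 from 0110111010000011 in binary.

Method 1 - Direct subtraction (column by column from the right: bit − bit − borrow-in; if negative, add 2 and borrow 1 from the next column):
borrow: 0110011111111000
        0110111010000011
-       0011101010110111
------------------------
        0011001111001100

Method 2 - Add two's complement:
Two's complement of 0011101010110111: invert → 1100010101001000, add 1 → 1100010101001001
  0110111010000011
+ 1100010101001001
------------------
 10011001111001100  (end carry out of the top bit = 1)
Discarding the end carry: 0011001111001100
Decimal check:
  0110111010000011 = 16384 + 8192 + 2048 + 1024 + 512 + 128 + 2 + 1 = 28291
  0011101010110111 = 8192 + 4096 + 2048 + 512 + 128 + 32 + 16 + 4 + 2 + 1 = 15031
  28291 - 15031 = 13260, and 0011001111001100 = 8192 + 4096 + 512 + 256 + 128 + 64 + 8 + 4 = 13260 ✓



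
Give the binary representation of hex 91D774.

Convert each hex digit to 4 bits:
  9 = 1001
  1 = 0001
  D = 1101
  7 = 0111
  7 = 0111
  4 = 0100
Concatenate: 100100011101011101110100



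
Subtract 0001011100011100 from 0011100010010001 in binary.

Method 1 - Direct subtraction (column by column from the right: bit − bit − borrow-in; if negative, add 2 and borrow 1 from the next column):
borrow: 0000111011111000
        0011100010010001
-       0001011100011100
------------------------
        0010000101110101

Method 2 - Add two's complement:
Two's complement of 0001011100011100: invert → 1110100011100011, add 1 → 1110100011100100
  0011100010010001
+ 1110100011100100
------------------
 10010000101110101  (end carry out of the top bit = 1)
Discarding the end carry: 0010000101110101
Decimal check:
  0011100010010001 = 8192 + 4096 + 2048 + 128 + 16 + 1 = 14481
  0001011100011100 = 4096 + 1024 + 512 + 256 + 16 + 8 + 4 = 5916
  14481 - 5916 = 8565, and 0010000101110101 = 8192 + 256 + 64 + 32 + 16 + 4 + 1 = 8565 ✓

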